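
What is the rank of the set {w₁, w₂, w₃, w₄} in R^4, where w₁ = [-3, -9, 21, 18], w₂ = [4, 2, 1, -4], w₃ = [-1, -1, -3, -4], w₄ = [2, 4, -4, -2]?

rank 3

Row-reduce the 4×4 matrix with these as rows.
The echelon form has 3 nonzero rows, so the rank is 3.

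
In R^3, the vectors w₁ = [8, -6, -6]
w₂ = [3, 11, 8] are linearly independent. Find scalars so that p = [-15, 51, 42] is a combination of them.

Write p = c₁w₁ + c₂w₂ and equate components.
Back-substitution yields (c₁, c₂) = (-3, 3).

p = -3w₁ + 3w₂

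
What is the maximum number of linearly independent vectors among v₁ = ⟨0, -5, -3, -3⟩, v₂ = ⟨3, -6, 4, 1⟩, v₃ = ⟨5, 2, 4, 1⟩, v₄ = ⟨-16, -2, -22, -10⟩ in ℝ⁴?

3

Apply Gaussian elimination to the matrix whose rows are v₁, v₂, v₃, v₄.
Exactly 3 pivots survive; hence the rank is 3.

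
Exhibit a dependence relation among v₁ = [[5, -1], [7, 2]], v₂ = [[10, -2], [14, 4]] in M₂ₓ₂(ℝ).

Write each element as a vector in ℝ⁴ using {E₁₁, E₁₂, E₂₁, E₂₂}.
Row-reduce the matrix with v₁, v₂ as columns; the null space gives the coefficients.
The free variable yields coefficients (2, -1) (any nonzero multiple also works).

2v₁ - v₂ = 0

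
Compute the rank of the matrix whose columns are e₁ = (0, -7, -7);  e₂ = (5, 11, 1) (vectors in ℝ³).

Put the 3×2 matrix [e₁|e₂] into echelon form.
There are 2 pivot columns, so rank = 2.

2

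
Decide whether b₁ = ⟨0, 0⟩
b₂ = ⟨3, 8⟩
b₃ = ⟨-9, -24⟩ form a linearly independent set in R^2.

linearly dependent

There are 3 vectors in a 2-dimensional space, so they cannot be linearly independent.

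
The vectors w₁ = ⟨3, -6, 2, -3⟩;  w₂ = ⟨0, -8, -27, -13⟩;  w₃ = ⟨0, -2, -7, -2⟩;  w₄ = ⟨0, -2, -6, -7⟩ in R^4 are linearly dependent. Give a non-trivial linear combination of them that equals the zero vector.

w₂ - 3w₃ - w₄ = 0

Solve the homogeneous system with w₁, w₂, w₃, w₄ as columns by row-reducing the coefficient matrix.
The free variable yields coefficients (0, 1, -3, -1) (any nonzero multiple also works).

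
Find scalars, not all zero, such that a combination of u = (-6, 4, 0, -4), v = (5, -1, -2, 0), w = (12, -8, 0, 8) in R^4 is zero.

2u + w = 0

Set up α₁u + … + α₃w = 0 and solve the homogeneous system.
The free variable yields coefficients (2, 0, 1) (any nonzero multiple also works).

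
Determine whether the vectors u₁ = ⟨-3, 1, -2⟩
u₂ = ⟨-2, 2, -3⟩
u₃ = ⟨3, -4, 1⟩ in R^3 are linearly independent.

The matrix [u₁|u₂|u₃] has determinant 19.
A nonzero determinant means the columns are linearly independent.

linearly independent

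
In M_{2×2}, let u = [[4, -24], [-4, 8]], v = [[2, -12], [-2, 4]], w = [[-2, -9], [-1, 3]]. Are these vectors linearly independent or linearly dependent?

Take coordinates with respect to the standard basis {E₁₁, E₁₂, E₂₁, E₂₂}.
Row-reduce the matrix whose columns are u, v, w.
The reduction yields 2 nonzero rows, so the rank is 2.
Since rank 2 < 3, the set is linearly dependent.
Indeed u - 2v = 0.

linearly dependent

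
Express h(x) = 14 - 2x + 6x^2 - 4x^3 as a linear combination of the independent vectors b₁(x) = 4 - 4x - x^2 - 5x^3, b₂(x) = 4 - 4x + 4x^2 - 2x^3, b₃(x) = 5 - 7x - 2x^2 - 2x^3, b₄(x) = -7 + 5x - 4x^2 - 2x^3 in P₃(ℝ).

Identify each element with its coordinate vector in ℝ⁴ via {1, x, …, x^3}.
Solve the system with b₁, b₂, b₃, b₄ as columns and h as the right-hand side.
Row-reducing the augmented matrix gives the unique coefficients (c₁, …, c₄) = (4, -2, -3, -3).

h = 4b₁ - 2b₂ - 3b₃ - 3b₄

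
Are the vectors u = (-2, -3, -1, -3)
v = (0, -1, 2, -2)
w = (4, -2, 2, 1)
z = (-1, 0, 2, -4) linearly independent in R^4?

linearly independent

The matrix [u|v|w|z] has determinant 55.
A nonzero determinant means the columns are linearly independent.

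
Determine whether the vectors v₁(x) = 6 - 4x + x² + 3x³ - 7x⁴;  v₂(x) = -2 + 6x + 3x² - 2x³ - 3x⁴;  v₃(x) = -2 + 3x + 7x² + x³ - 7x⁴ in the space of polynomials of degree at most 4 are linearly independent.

Write each element as a coordinate vector in ℝ⁵ using {1, x, …, x⁴}.
Row-reduce the matrix whose columns are v₁, v₂, v₃.
The reduction yields 3 nonzero rows, so the rank is 3.
Since rank = 3 (the number of vectors), the set is linearly independent.

linearly independent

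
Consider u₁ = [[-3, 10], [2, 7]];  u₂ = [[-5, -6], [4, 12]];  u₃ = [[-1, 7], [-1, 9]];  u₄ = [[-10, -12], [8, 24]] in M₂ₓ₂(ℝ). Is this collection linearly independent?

linearly dependent

Write each element as a coordinate vector in ℝ⁴ using {E₁₁, E₁₂, E₂₁, E₂₂}.
One vector is a scalar multiple of another, so the set is dependent.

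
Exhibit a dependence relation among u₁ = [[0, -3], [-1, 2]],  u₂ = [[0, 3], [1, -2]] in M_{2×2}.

u₁ + u₂ = 0

Pass to coordinate vectors relative to the basis {E₁₁, E₁₂, E₂₁, E₂₂}.
Write the vectors as columns of a matrix and find a nonzero vector in its null space.
The free variable yields coefficients (1, 1) (any nonzero multiple also works).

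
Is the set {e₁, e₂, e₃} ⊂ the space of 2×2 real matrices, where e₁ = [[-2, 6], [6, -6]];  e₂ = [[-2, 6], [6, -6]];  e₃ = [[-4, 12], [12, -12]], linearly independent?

Take coordinates with respect to the standard basis {E₁₁, E₁₂, E₂₁, E₂₂}.
One vector is a scalar multiple of another, so the set is dependent.

linearly dependent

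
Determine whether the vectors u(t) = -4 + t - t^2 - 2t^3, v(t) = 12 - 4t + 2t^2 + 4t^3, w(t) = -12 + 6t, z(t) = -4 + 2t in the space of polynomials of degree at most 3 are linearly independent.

linearly dependent

Write each element as a coordinate vector in ℝ⁴ using {1, t, …, t^3}.
The matrix [u|v|w|z] has determinant 0.
A zero determinant means the columns are linearly dependent.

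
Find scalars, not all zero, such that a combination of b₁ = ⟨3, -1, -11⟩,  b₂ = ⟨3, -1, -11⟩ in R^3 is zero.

Solve the homogeneous system with b₁, b₂ as columns by row-reducing the coefficient matrix.
A generator of the null space is (1, -1).

b₁ - b₂ = 0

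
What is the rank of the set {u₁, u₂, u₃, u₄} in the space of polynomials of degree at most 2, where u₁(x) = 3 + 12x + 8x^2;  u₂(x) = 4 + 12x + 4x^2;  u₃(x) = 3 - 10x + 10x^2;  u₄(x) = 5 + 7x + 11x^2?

Represent each element by its coordinate vector in ℝ³.
Form the matrix with u₁, u₂, u₃, u₄ as columns and reduce.
Reduction leaves 3 leading entries, giving rank 3.
(With 4 elements in a 3-dimensional space the rank is at most 3.)

rank 3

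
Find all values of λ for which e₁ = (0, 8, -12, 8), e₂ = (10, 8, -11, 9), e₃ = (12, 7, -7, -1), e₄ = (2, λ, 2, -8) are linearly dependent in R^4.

The vectors are dependent exactly when the determinant of the matrix with rows e₁, e₂, e₃, e₄ vanishes.
Expanding, det = 184 - 920*λ.
Solving 184 - 920*λ = 0 yields λ = 1/5.

λ = 1/5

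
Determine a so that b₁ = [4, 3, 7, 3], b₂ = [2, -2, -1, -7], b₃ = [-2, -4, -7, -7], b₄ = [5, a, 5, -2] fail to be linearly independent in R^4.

a = 11/10

Place the vectors as rows of a 4×4 matrix; dependence ⇔ determinant zero.
Cofactor expansion gives det = 22 - 20*a.
Solving 22 - 20*a = 0 yields a = 11/10.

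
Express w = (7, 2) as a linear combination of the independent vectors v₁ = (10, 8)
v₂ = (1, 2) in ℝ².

Set up the augmented matrix [v₁ | v₂ | w] and row-reduce.
The system has the unique solution (a₁, a₂) = (1, -3).

w = v₁ - 3v₂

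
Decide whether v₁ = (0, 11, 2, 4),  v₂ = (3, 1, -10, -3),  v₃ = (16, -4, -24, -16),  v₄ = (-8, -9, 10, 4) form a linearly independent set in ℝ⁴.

Form the 4×4 matrix with these as columns; its determinant is 0.
A zero determinant means the columns are linearly dependent.
Indeed 2v₁ + v₃ + 2v₄ = 0.

linearly dependent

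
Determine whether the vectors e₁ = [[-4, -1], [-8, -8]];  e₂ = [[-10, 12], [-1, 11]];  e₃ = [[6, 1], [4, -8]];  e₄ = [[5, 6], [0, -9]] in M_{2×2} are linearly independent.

Write each element as a coordinate vector in ℝ⁴ using {E₁₁, E₁₂, E₂₁, E₂₂}.
Form the 4×4 matrix with these as columns; its determinant is 5394.
A nonzero determinant means the columns are linearly independent.

linearly independent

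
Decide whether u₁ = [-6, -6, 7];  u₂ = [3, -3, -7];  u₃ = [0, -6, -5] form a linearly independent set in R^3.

Place the vectors as rows of a 3×3 matrix and reduce to echelon form.
The reduction yields 3 nonzero rows, so the rank is 3.
Since rank = 3 (the number of vectors), the set is linearly independent.

linearly independent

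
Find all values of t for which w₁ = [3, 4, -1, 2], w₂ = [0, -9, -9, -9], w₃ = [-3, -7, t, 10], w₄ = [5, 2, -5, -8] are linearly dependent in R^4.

t = -5

Dependence holds iff the 4×4 matrix [w₁ w₂ w₃ w₄] is singular.
Expanding, det = 180*t + 900.
Setting this to zero gives t = -5.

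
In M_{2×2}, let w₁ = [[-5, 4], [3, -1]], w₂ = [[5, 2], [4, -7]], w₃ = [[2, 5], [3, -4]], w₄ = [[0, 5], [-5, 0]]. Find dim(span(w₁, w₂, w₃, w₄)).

4

Represent each element by its coordinate vector in ℝ⁴.
Form the matrix with w₁, w₂, w₃, w₄ as columns and reduce.
Reduction leaves 4 leading entries, giving rank 4.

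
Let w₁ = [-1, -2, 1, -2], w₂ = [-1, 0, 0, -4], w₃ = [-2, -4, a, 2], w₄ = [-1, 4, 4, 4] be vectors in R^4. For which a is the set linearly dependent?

Dependence holds iff the 4×4 matrix [w₁ w₂ w₃ w₄] is singular.
Expanding, det = 120 - 24*a.
Setting this to zero gives a = 5.

a = 5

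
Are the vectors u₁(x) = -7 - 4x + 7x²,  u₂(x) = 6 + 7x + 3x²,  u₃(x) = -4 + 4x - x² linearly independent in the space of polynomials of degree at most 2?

linearly independent

Take coordinates with respect to the standard basis {1, x, x²}.
The matrix [u₁|u₂|u₃] has determinant 521.
A nonzero determinant means the columns are linearly independent.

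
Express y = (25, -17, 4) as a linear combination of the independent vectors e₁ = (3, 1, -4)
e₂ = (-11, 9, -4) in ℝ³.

y = e₁ - 2e₂

Since e₁, e₂ are independent, the coefficients expressing y are uniquely determined by a linear system.
The system has the unique solution (α₁, α₂) = (1, -2).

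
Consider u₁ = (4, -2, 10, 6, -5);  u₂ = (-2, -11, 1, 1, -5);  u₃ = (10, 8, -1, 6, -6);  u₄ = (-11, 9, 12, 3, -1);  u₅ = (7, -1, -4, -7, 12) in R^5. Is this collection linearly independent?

The matrix [u₁|u₂|u₃|u₄|u₅] has determinant -14508.
A nonzero determinant means the columns are linearly independent.

linearly independent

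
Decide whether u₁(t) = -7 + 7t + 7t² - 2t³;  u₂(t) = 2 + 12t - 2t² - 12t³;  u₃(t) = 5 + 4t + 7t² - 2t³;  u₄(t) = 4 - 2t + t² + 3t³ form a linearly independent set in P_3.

linearly independent

Write each element as a coordinate vector in ℝ⁴ using {1, t, …, t³}.
Row-reduce the matrix whose columns are u₁, u₂, u₃, u₄.
The reduction yields 4 nonzero rows, so the rank is 4.
Since rank = 4 (the number of vectors), the set is linearly independent.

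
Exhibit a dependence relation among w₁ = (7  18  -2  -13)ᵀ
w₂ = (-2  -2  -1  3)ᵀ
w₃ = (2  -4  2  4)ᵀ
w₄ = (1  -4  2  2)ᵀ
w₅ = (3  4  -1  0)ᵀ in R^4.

w₁ + 3w₂ + 2w₄ - w₅ = 0

Row-reduce the matrix with w₁, w₂, w₃, w₄, w₅ as columns; the null space gives the coefficients.
The free variable yields coefficients (1, 3, 0, 2, -1) (any nonzero multiple also works).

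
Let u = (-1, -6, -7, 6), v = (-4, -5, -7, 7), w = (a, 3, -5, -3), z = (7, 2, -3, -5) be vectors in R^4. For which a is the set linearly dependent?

The set is linearly dependent precisely when det[u; v; w; z] = 0.
Cofactor expansion gives det = 238 - 85*a.
This vanishes exactly when a = 14/5.

a = 14/5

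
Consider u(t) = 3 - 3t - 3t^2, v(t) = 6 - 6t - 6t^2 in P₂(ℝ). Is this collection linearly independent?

linearly dependent

Write each element as a coordinate vector in ℝ³ using {1, t, t^2}.
Place the vectors as rows of a 2×3 matrix and reduce to echelon form.
The reduction yields 1 nonzero row, so the rank is 1.
Since rank 1 < 2, the set is linearly dependent.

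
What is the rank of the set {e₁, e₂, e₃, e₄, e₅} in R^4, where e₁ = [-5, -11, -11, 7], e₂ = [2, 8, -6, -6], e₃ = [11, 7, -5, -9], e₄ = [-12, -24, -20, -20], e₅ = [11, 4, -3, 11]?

4

Form the matrix with e₁, e₂, e₃, e₄, e₅ as columns and reduce.
Exactly 4 pivots survive; hence the rank is 4.
(With 5 elements in a 4-dimensional space the rank is at most 4.)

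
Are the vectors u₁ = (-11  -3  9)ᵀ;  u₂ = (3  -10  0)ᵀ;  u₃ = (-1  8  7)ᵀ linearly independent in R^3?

Place the vectors as rows of a 3×3 matrix and reduce to echelon form.
The reduction yields 3 nonzero rows, so the rank is 3.
Since rank = 3 (the number of vectors), the set is linearly independent.

linearly independent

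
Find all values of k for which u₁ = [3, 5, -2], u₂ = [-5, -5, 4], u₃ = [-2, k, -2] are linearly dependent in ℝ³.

k = -20

The vectors are dependent exactly when the determinant of the matrix with rows u₁, u₂, u₃ vanishes.
Expanding, det = -2*k - 40.
Setting this to zero gives k = -20.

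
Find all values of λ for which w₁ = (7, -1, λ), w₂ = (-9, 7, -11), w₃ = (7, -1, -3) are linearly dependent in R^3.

The set is linearly dependent precisely when det[w₁; w₂; w₃] = 0.
Expanding, det = -40*λ - 120.
Solving -40*λ - 120 = 0 yields λ = -3.

λ = -3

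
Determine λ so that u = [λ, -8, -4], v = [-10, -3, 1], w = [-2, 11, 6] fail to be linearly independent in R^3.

λ = 0

The vectors are dependent exactly when the determinant of the matrix with rows u, v, w vanishes.
Expanding, det = -29*λ.
This vanishes exactly when λ = 0.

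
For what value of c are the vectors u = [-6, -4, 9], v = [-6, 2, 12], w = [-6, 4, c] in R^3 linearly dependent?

The set is linearly dependent precisely when det[u; v; w] = 0.
Cofactor expansion gives det = 468 - 36*c.
Solving 468 - 36*c = 0 yields c = 13.

c = 13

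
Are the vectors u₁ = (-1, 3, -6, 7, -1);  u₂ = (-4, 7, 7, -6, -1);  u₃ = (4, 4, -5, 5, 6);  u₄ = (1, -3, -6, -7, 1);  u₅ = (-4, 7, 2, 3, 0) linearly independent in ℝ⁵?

Place the vectors as rows of a 5×5 matrix and reduce to echelon form.
The reduction yields 5 nonzero rows, so the rank is 5.
Since rank = 5 (the number of vectors), the set is linearly independent.

linearly independent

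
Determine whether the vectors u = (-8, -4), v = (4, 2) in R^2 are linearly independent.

The matrix [u|v] has determinant 0.
A zero determinant means the columns are linearly dependent.

linearly dependent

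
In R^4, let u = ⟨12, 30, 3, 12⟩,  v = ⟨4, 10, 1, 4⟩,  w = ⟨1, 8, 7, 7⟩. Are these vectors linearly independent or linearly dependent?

Row-reduce the matrix whose columns are u, v, w.
The reduction yields 2 nonzero rows, so the rank is 2.
Since rank 2 < 3, the set is linearly dependent.
Indeed u - 3v = 0.

linearly dependent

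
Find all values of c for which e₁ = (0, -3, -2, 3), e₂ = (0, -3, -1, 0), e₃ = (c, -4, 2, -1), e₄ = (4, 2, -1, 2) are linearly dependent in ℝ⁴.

c = -12

The vectors are dependent exactly when the determinant of the matrix with rows e₁, e₂, e₃, e₄ vanishes.
Expanding, det = 9*c + 108.
This vanishes exactly when c = -12.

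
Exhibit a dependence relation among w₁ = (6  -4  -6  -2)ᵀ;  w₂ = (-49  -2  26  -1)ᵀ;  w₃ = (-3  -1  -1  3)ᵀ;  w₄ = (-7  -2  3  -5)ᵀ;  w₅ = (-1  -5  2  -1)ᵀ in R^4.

3w₁ + w₂ - 3w₃ - 3w₄ - w₅ = 0

Write the vectors as columns of a matrix and find a nonzero vector in its null space.
The free variable yields coefficients (3, 1, -3, -3, -1) (any nonzero multiple also works).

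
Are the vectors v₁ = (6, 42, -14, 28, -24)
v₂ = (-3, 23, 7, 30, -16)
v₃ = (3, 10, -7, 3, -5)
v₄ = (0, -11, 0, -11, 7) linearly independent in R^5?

Place the vectors as rows of a 4×5 matrix and reduce to echelon form.
The reduction yields 2 nonzero rows, so the rank is 2.
Since rank 2 < 4, the set is linearly dependent.
Indeed 3v₁ - 2v₂ - 8v₃ = 0.

linearly dependent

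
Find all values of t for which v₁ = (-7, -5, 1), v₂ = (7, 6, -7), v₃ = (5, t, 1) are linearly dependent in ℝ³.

The vectors are dependent exactly when the determinant of the matrix with rows v₁, v₂, v₃ vanishes.
Expanding, det = 138 - 42*t.
This vanishes exactly when t = 23/7.

t = 23/7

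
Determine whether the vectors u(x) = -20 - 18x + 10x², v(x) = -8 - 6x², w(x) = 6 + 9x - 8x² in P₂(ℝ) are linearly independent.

linearly dependent

Write each element as a coordinate vector in ℝ³ using {1, x, x²}.
Form the 3×3 matrix with these as columns; its determinant is 0.
A zero determinant means the columns are linearly dependent.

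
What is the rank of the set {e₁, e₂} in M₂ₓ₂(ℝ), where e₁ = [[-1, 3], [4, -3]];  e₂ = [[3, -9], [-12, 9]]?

1

Use coordinates relative to {E₁₁, E₁₂, E₂₁, E₂₂}.
Row-reduce the 2×4 matrix with these as rows.
The echelon form has 1 nonzero row, so the rank is 1.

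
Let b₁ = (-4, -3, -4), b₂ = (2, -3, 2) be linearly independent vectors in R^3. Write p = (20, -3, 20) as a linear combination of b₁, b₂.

p = -3b₁ + 4b₂

Write p = α₁b₁ + α₂b₂ and equate components.
The system has the unique solution (α₁, α₂) = (-3, 4).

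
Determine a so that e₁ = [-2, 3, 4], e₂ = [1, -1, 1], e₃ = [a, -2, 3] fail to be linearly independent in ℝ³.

The vectors are dependent exactly when the determinant of the matrix with rows e₁, e₂, e₃ vanishes.
The determinant works out to 7*a - 15.
Solving 7*a - 15 = 0 yields a = 15/7.

a = 15/7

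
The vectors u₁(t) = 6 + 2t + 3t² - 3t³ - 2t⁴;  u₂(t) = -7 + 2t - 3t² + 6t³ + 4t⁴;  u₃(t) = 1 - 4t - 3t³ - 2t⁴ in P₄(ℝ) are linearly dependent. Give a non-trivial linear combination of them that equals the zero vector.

Pass to coordinate vectors relative to the basis {1, t, …, t⁴}.
Solve the homogeneous system with u₁, u₂, u₃ as columns by row-reducing the coefficient matrix.
One solution (up to scaling) is (1, 1, 1).

u₁ + u₂ + u₃ = 0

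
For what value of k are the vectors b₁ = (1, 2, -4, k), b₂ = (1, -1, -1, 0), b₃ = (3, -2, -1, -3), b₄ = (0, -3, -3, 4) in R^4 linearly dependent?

k = 6

Place the vectors as rows of a 4×4 matrix; dependence ⇔ determinant zero.
Expanding, det = 18 - 3*k.
This vanishes exactly when k = 6.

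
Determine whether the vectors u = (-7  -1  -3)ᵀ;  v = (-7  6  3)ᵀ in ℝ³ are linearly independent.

Row-reduce the matrix whose columns are u, v.
The reduction yields 2 nonzero rows, so the rank is 2.
Since rank = 2 (the number of vectors), the set is linearly independent.

linearly independent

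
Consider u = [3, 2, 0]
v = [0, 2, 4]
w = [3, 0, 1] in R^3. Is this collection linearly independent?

linearly independent

Form the 3×3 matrix with these as columns; its determinant is 30.
A nonzero determinant means the columns are linearly independent.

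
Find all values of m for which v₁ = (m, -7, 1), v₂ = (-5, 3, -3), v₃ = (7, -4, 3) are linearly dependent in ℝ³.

Place the vectors as rows of a 3×3 matrix; dependence ⇔ determinant zero.
Expanding, det = 41 - 3*m.
Solving 41 - 3*m = 0 yields m = 41/3.

m = 41/3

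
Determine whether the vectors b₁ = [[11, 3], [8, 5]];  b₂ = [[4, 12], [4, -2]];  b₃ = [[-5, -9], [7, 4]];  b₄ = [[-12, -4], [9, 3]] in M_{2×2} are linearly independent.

linearly independent

Take coordinates with respect to the standard basis {E₁₁, E₁₂, E₂₁, E₂₂}.
Row-reduce the matrix whose columns are b₁, b₂, b₃, b₄.
The reduction yields 4 nonzero rows, so the rank is 4.
Since rank = 4 (the number of vectors), the set is linearly independent.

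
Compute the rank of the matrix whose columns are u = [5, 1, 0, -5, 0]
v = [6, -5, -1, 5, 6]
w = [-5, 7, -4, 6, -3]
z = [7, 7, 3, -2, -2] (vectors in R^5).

Row-reduce the 4×5 matrix with these as rows.
There are 4 pivot columns, so rank = 4.

rank 4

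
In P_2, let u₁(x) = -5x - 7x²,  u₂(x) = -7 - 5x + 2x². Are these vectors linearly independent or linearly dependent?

linearly independent

Write each element as a coordinate vector in ℝ³ using {1, x, x²}.
Place the vectors as rows of a 2×3 matrix and reduce to echelon form.
The reduction yields 2 nonzero rows, so the rank is 2.
Since rank = 2 (the number of vectors), the set is linearly independent.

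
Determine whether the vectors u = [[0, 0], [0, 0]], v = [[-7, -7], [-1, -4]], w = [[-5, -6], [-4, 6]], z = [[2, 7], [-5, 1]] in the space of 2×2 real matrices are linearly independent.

linearly dependent

Write each element as a coordinate vector in ℝ⁴ using {E₁₁, E₁₂, E₂₁, E₂₂}.
One of the vectors is the zero vector, so the set is linearly dependent.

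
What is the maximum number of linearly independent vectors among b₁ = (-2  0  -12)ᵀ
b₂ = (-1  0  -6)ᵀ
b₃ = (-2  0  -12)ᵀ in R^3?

1

Form the matrix with b₁, b₂, b₃ as columns and reduce.
Reduction leaves 1 leading entry, giving rank 1.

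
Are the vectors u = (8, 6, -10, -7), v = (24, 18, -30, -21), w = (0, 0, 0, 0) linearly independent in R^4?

linearly dependent

One of the vectors is the zero vector, so the set is linearly dependent.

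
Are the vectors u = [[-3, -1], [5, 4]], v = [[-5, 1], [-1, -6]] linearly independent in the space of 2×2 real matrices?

Take coordinates with respect to the standard basis {E₁₁, E₁₂, E₂₁, E₂₂}.
Row-reduce the matrix whose columns are u, v.
The reduction yields 2 nonzero rows, so the rank is 2.
Since rank = 2 (the number of vectors), the set is linearly independent.

linearly independent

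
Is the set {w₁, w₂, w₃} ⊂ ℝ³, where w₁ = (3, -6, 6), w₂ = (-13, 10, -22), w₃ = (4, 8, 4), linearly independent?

The matrix [w₁|w₂|w₃] has determinant 0.
A zero determinant means the columns are linearly dependent.

linearly dependent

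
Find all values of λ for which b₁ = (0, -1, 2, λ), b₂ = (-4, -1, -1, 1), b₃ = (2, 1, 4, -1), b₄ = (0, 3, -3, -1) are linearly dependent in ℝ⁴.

The set is linearly dependent precisely when det[b₁; b₂; b₃; b₄] = 0.
Cofactor expansion gives det = 12 - 48*λ.
Solving 12 - 48*λ = 0 yields λ = 1/4.

λ = 1/4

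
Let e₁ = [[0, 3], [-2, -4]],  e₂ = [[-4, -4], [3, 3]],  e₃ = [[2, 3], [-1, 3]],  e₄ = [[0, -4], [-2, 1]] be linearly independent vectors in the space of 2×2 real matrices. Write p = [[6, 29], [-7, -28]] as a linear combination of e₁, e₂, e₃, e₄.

p = 4e₁ - 2e₂ - e₃ - 3e₄

Work in coordinates with respect to the standard basis {E₁₁, E₁₂, E₂₁, E₂₂}.
Solve the system with e₁, e₂, e₃, e₄ as columns and p as the right-hand side.
Back-substitution yields (c₁, …, c₄) = (4, -2, -1, -3).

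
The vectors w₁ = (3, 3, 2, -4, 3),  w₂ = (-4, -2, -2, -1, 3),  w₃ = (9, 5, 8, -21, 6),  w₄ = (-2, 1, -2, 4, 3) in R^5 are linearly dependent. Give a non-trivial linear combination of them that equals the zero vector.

Set up α₁w₁ + … + α₄w₄ = 0 and solve the homogeneous system.
A generator of the null space is (3, 1, -1, -2).

3w₁ + w₂ - w₃ - 2w₄ = 0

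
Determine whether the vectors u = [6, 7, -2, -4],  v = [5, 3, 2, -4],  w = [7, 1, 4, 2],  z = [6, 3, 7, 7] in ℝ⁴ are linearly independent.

Place the vectors as rows of a 4×4 matrix and reduce to echelon form.
The reduction yields 4 nonzero rows, so the rank is 4.
Since rank = 4 (the number of vectors), the set is linearly independent.

linearly independent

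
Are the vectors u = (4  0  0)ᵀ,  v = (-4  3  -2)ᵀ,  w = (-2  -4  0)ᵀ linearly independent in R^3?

The matrix [u|v|w] has determinant -32.
A nonzero determinant means the columns are linearly independent.

linearly independent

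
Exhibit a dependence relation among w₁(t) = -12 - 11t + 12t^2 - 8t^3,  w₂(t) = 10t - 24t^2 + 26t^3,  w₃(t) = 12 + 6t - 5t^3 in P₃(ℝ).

Pass to coordinate vectors relative to the basis {1, t, …, t^3}.
Set up α₁w₁ + … + α₃w₃ = 0 and solve the homogeneous system.
The free variable yields coefficients (2, 1, 2) (any nonzero multiple also works).

2w₁ + w₂ + 2w₃ = 0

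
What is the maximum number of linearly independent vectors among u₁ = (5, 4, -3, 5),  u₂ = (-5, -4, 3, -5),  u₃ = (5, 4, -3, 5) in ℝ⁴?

Apply Gaussian elimination to the matrix whose rows are u₁, u₂, u₃.
The echelon form has 1 nonzero row, so the rank is 1.

1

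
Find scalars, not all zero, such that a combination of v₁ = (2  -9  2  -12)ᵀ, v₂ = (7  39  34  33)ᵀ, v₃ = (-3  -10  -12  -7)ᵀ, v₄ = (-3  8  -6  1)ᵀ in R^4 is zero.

Row-reduce the matrix with v₁, v₂, v₃, v₄ as columns; the null space gives the coefficients.
The free variable yields coefficients (1, 1, 3, 0) (any nonzero multiple also works).

v₁ + v₂ + 3v₃ = 0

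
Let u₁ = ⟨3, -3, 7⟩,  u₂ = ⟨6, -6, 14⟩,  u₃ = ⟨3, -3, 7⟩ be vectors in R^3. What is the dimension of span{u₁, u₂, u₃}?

Form the matrix with u₁, u₂, u₃ as columns and reduce.
Reduction leaves 1 leading entry, giving rank 1.

dim = 1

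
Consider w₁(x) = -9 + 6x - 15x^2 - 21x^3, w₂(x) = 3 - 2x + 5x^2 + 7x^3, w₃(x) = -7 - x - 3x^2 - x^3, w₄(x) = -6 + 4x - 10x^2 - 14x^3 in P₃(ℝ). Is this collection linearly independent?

linearly dependent

Take coordinates with respect to the standard basis {1, x, …, x^3}.
One vector is a scalar multiple of another, so the set is dependent.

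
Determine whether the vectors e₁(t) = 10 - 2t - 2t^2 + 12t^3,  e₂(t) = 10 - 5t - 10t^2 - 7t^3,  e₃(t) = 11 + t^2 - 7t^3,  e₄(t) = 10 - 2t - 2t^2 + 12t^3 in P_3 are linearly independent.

linearly dependent

Write each element as a coordinate vector in ℝ⁴ using {1, t, …, t^3}.
Two of the vectors are equal, giving an immediate dependence.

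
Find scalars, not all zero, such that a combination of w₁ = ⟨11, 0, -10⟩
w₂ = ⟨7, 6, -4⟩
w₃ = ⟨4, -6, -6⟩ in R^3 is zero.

w₁ - w₂ - w₃ = 0

Solve the homogeneous system with w₁, w₂, w₃ as columns by row-reducing the coefficient matrix.
One solution (up to scaling) is (1, -1, -1).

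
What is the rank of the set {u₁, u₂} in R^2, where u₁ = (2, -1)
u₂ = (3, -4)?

2

Row-reduce the 2×2 matrix with these as rows.
There are 2 pivot columns, so rank = 2.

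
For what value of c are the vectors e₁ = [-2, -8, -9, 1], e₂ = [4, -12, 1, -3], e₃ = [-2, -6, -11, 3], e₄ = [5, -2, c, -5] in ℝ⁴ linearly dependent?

Place the vectors as rows of a 4×4 matrix; dependence ⇔ determinant zero.
The determinant works out to 1296 - 108*c.
Setting this to zero gives c = 12.

c = 12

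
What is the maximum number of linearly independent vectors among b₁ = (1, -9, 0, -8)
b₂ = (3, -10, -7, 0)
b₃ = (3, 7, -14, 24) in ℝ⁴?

2

Form the matrix with b₁, b₂, b₃ as columns and reduce.
Reduction leaves 2 leading entries, giving rank 2.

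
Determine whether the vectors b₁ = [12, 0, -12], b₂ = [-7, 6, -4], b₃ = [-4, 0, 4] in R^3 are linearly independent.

One vector is a scalar multiple of another, so the set is dependent.

linearly dependent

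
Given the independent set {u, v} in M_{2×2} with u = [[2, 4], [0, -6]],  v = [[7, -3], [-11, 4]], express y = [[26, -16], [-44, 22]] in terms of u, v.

Identify each element with its coordinate vector in ℝ⁴ via {E₁₁, E₁₂, E₂₁, E₂₂}.
Solve the system with u, v as columns and y as the right-hand side.
The system has the unique solution (α₁, α₂) = (-1, 4).

y = -u + 4v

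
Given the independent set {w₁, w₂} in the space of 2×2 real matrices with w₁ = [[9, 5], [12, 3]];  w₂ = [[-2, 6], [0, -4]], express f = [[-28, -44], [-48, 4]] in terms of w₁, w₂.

f = -4w₁ - 4w₂

Work in coordinates with respect to the standard basis {E₁₁, E₁₂, E₂₁, E₂₂}.
Since w₁, w₂ are independent, the coefficients expressing f are uniquely determined by a linear system.
The system has the unique solution (c₁, c₂) = (-4, -4).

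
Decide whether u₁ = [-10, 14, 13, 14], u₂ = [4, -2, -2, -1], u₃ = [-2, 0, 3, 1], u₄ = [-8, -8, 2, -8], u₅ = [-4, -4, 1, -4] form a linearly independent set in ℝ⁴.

There are 5 vectors in a 4-dimensional space, so they cannot be linearly independent.

linearly dependent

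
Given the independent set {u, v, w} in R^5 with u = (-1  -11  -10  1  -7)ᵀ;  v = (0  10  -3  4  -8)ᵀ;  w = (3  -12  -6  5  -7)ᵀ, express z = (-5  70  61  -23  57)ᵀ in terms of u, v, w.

z = -4u - v - 3w

Write z = c₁u + … + c₃w and equate components.
Back-substitution yields (c₁, c₂, c₃) = (-4, -1, -3).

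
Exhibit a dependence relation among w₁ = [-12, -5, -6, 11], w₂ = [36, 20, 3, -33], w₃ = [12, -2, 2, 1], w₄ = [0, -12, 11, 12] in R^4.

2w₁ + w₂ - w₃ + w₄ = 0

Row-reduce the matrix with w₁, w₂, w₃, w₄ as columns; the null space gives the coefficients.
One solution (up to scaling) is (2, 1, -1, 1).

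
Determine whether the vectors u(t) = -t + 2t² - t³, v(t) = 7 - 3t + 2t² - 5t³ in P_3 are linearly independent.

linearly independent

Take coordinates with respect to the standard basis {1, t, …, t³}.
Place the vectors as rows of a 2×4 matrix and reduce to echelon form.
The reduction yields 2 nonzero rows, so the rank is 2.
Since rank = 2 (the number of vectors), the set is linearly independent.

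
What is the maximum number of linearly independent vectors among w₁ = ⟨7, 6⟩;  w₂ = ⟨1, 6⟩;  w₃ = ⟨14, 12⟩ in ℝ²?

Row-reduce the 3×2 matrix with these as rows.
Reduction leaves 2 leading entries, giving rank 2.
(With 3 elements in a 2-dimensional space the rank is at most 2.)

2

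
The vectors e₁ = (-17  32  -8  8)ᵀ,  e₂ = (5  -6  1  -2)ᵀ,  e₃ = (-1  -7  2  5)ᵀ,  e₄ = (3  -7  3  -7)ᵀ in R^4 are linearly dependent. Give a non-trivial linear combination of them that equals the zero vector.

e₁ + 3e₂ + e₃ + e₄ = 0

Row-reduce the matrix with e₁, e₂, e₃, e₄ as columns; the null space gives the coefficients.
The free variable yields coefficients (1, 3, 1, 1) (any nonzero multiple also works).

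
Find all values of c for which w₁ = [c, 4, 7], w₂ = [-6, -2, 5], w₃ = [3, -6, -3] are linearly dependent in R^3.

c = -47/6

Dependence holds iff the 3×3 matrix [w₁ w₂ w₃] is singular.
Expanding, det = 36*c + 282.
Setting this to zero gives c = -47/6.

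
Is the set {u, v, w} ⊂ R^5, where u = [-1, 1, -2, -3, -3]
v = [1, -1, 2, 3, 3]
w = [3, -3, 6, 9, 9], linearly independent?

linearly dependent

Place the vectors as rows of a 3×5 matrix and reduce to echelon form.
The reduction yields 1 nonzero row, so the rank is 1.
Since rank 1 < 3, the set is linearly dependent.
Indeed u + v = 0.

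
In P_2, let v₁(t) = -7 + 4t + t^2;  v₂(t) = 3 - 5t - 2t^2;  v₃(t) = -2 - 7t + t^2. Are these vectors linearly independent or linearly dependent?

linearly independent

Write each element as a coordinate vector in ℝ³ using {1, t, t^2}.
Form the 3×3 matrix with these as columns; its determinant is 106.
A nonzero determinant means the columns are linearly independent.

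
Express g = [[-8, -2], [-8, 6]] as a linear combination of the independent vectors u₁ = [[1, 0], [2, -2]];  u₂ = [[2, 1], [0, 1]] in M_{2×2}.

g = -4u₁ - 2u₂

Identify each element with its coordinate vector in ℝ⁴ via {E₁₁, E₁₂, E₂₁, E₂₂}.
Write g = a₁u₁ + a₂u₂ and equate components.
Back-substitution yields (a₁, a₂) = (-4, -2).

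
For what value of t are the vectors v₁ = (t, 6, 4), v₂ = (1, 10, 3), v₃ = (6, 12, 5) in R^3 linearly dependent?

The vectors are dependent exactly when the determinant of the matrix with rows v₁, v₂, v₃ vanishes.
The determinant works out to 14*t - 114.
This vanishes exactly when t = 57/7.

t = 57/7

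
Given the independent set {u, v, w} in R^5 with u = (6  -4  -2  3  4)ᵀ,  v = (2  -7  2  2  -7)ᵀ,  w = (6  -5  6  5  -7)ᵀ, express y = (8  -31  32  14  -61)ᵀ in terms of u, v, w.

Write y = c₁u + … + c₃w and equate components.
The system has the unique solution (c₁, c₂, c₃) = (-3, 4, 3).

y = -3u + 4v + 3w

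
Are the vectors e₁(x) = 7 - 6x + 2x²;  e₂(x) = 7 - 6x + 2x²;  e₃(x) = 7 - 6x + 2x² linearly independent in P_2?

linearly dependent

Write each element as a coordinate vector in ℝ³ using {1, x, x²}.
Two of the vectors are equal, giving an immediate dependence.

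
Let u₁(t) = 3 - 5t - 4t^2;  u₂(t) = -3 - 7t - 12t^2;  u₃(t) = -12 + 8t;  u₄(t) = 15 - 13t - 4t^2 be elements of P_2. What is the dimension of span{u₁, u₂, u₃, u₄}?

2

Pass to coordinate vectors with respect to the basis {1, t, t^2}.
Put the 3×4 matrix [u₁|u₂|u₃|u₄] into echelon form.
Reduction leaves 2 leading entries, giving rank 2.
(With 4 elements in a 3-dimensional space the rank is at most 3.)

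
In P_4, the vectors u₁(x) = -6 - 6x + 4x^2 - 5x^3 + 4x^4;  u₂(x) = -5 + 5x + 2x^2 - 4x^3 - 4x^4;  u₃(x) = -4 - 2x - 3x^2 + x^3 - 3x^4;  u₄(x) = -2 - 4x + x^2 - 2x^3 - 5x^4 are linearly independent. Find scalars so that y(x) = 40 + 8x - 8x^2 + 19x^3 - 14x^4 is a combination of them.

y = -4u₁ - 2u₂ - 3u₃ + 3u₄

Identify each element with its coordinate vector in ℝ⁵ via {1, x, …, x^4}.
Solve the system with u₁, u₂, u₃, u₄ as columns and y as the right-hand side.
Back-substitution yields (a₁, …, a₄) = (-4, -2, -3, 3).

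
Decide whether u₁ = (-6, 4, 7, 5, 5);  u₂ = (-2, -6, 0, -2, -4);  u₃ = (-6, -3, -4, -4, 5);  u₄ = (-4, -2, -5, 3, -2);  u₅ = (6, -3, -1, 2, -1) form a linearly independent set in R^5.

The matrix [u₁|u₂|u₃|u₄|u₅] has determinant -26202.
A nonzero determinant means the columns are linearly independent.

linearly independent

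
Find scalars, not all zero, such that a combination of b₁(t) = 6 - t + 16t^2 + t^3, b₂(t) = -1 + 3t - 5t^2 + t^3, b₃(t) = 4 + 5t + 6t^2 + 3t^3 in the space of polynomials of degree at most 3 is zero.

b₁ + 2b₂ - b₃ = 0

Write each element as a vector in ℝ⁴ using {1, t, …, t^3}.
Set up α₁b₁ + … + α₃b₃ = 0 and solve the homogeneous system.
One solution (up to scaling) is (1, 2, -1).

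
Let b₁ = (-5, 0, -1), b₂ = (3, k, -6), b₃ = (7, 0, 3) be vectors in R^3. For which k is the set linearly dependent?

The vectors are dependent exactly when the determinant of the matrix with rows b₁, b₂, b₃ vanishes.
Expanding, det = -8*k.
This vanishes exactly when k = 0.

k = 0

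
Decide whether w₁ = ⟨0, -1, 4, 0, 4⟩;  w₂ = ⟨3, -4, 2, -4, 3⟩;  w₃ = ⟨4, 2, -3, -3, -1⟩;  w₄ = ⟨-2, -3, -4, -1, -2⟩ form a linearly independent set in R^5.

linearly independent

Row-reduce the matrix whose columns are w₁, w₂, w₃, w₄.
The reduction yields 4 nonzero rows, so the rank is 4.
Since rank = 4 (the number of vectors), the set is linearly independent.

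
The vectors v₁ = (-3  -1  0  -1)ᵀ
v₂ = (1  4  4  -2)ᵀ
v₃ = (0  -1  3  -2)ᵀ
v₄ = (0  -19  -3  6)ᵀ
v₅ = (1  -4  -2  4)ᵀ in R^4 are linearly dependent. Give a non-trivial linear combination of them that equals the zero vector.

2v₂ - 3v₃ + v₄ - 2v₅ = 0

Write the vectors as columns of a matrix and find a nonzero vector in its null space.
A generator of the null space is (0, 2, -3, 1, -2).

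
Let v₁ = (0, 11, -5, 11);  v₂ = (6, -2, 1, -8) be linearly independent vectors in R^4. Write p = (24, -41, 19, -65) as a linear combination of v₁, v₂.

Write p = c₁v₁ + c₂v₂ and equate components.
Back-substitution yields (c₁, c₂) = (-3, 4).

p = -3v₁ + 4v₂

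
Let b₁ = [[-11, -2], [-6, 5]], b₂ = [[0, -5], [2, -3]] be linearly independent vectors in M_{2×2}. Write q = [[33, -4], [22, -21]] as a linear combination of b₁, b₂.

q = -3b₁ + 2b₂

Take coordinate vectors relative to {E₁₁, E₁₂, E₂₁, E₂₂}.
Since b₁, b₂ are independent, the coefficients expressing q are uniquely determined by a linear system.
Back-substitution yields (α₁, α₂) = (-3, 2).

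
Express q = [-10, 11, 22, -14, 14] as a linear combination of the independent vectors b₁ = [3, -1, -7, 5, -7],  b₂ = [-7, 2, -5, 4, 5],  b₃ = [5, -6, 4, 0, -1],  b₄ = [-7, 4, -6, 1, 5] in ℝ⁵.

Since b₁, b₂, b₃, b₄ are independent, the coefficients expressing q are uniquely determined by a linear system.
Row-reducing the augmented matrix gives the unique coefficients (α₁, …, α₄) = (-3, 1, -3, -3).

q = -3b₁ + b₂ - 3b₃ - 3b₄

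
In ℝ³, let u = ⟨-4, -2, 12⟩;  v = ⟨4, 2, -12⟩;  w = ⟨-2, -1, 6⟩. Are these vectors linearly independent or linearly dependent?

linearly dependent

One vector is a scalar multiple of another, so the set is dependent.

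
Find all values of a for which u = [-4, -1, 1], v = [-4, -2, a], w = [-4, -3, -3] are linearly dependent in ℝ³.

a = -1

Place the vectors as rows of a 3×3 matrix; dependence ⇔ determinant zero.
Cofactor expansion gives det = -8*a - 8.
Solving -8*a - 8 = 0 yields a = -1.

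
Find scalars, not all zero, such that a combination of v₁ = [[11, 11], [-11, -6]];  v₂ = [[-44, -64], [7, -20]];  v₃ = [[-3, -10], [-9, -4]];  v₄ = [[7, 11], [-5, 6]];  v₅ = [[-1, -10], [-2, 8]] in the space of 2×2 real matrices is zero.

Pass to coordinate vectors relative to the basis {E₁₁, E₁₂, E₂₁, E₂₂}.
Row-reduce the matrix with v₁, v₂, v₃, v₄, v₅ as columns; the null space gives the coefficients.
One solution (up to scaling) is (2, 1, -3, 2, 1).

2v₁ + v₂ - 3v₃ + 2v₄ + v₅ = 0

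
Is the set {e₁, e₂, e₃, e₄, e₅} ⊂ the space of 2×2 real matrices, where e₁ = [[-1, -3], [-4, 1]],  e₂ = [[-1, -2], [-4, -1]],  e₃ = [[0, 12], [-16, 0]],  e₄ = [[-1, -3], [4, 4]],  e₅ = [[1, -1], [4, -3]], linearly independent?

linearly dependent

Take coordinates with respect to the standard basis {E₁₁, E₁₂, E₂₁, E₂₂}.
There are 5 vectors in a 4-dimensional space, so they cannot be linearly independent.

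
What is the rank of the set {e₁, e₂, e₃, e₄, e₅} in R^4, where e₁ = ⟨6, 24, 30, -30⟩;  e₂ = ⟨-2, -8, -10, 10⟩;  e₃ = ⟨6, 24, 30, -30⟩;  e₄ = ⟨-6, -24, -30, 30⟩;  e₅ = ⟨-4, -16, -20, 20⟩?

rank 1

Row-reduce the 5×4 matrix with these as rows.
The echelon form has 1 nonzero row, so the rank is 1.
(With 5 elements in a 4-dimensional space the rank is at most 4.)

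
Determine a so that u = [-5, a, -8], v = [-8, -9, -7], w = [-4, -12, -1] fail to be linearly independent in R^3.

Place the vectors as rows of a 3×3 matrix; dependence ⇔ determinant zero.
The determinant works out to 20*a - 105.
This vanishes exactly when a = 21/4.

a = 21/4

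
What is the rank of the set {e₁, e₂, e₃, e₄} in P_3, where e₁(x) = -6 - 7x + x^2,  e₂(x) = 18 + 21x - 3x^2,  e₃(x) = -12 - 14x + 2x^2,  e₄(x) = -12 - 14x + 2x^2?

1

Represent each element by its coordinate vector in ℝ⁴.
Form the matrix with e₁, e₂, e₃, e₄ as columns and reduce.
Exactly 1 pivot survives; hence the rank is 1.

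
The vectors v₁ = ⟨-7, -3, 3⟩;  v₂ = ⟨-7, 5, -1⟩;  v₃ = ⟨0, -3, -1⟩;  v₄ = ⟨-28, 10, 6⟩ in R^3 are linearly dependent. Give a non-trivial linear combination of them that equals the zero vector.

Write the vectors as columns of a matrix and find a nonzero vector in its null space.
A generator of the null space is (2, 2, -2, -1).

2v₁ + 2v₂ - 2v₃ - v₄ = 0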